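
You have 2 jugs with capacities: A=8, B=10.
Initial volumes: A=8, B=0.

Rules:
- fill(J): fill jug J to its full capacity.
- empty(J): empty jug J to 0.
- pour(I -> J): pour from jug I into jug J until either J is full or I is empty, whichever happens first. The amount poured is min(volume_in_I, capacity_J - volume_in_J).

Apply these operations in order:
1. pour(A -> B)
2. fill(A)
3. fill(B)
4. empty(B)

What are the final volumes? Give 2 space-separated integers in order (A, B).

Answer: 8 0

Derivation:
Step 1: pour(A -> B) -> (A=0 B=8)
Step 2: fill(A) -> (A=8 B=8)
Step 3: fill(B) -> (A=8 B=10)
Step 4: empty(B) -> (A=8 B=0)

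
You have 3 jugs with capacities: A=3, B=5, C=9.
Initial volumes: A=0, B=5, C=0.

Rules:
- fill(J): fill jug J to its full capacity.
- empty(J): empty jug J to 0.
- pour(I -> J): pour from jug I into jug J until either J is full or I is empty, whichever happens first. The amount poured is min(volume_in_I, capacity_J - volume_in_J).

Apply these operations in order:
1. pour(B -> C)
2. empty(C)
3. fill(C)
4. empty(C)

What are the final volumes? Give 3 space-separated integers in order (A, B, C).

Answer: 0 0 0

Derivation:
Step 1: pour(B -> C) -> (A=0 B=0 C=5)
Step 2: empty(C) -> (A=0 B=0 C=0)
Step 3: fill(C) -> (A=0 B=0 C=9)
Step 4: empty(C) -> (A=0 B=0 C=0)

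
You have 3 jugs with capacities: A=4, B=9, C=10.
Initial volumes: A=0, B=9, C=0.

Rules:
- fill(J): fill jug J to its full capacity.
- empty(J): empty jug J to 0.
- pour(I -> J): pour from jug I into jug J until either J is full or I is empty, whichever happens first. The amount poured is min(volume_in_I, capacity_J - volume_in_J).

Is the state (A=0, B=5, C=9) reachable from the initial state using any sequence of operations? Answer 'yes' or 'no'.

Answer: yes

Derivation:
BFS from (A=0, B=9, C=0):
  1. pour(B -> C) -> (A=0 B=0 C=9)
  2. fill(B) -> (A=0 B=9 C=9)
  3. pour(B -> A) -> (A=4 B=5 C=9)
  4. empty(A) -> (A=0 B=5 C=9)
Target reached → yes.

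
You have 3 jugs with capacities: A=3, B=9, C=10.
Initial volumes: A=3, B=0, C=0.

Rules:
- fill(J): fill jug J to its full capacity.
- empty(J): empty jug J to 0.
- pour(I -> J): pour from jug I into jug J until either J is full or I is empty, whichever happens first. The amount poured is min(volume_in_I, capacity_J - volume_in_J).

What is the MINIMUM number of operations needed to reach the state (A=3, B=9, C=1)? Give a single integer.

Answer: 2

Derivation:
BFS from (A=3, B=0, C=0). One shortest path:
  1. fill(C) -> (A=3 B=0 C=10)
  2. pour(C -> B) -> (A=3 B=9 C=1)
Reached target in 2 moves.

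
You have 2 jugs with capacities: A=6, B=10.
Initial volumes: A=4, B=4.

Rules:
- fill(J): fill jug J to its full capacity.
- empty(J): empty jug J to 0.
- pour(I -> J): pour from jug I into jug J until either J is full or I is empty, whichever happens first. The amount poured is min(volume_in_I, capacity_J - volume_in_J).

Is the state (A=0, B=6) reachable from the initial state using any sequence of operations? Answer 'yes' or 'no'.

BFS from (A=4, B=4):
  1. fill(A) -> (A=6 B=4)
  2. empty(B) -> (A=6 B=0)
  3. pour(A -> B) -> (A=0 B=6)
Target reached → yes.

Answer: yes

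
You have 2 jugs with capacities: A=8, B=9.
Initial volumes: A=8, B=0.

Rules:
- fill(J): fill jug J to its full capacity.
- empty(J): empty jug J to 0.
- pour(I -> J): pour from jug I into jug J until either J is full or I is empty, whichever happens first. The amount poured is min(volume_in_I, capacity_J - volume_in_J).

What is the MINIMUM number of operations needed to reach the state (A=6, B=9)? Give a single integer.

BFS from (A=8, B=0). One shortest path:
  1. pour(A -> B) -> (A=0 B=8)
  2. fill(A) -> (A=8 B=8)
  3. pour(A -> B) -> (A=7 B=9)
  4. empty(B) -> (A=7 B=0)
  5. pour(A -> B) -> (A=0 B=7)
  6. fill(A) -> (A=8 B=7)
  7. pour(A -> B) -> (A=6 B=9)
Reached target in 7 moves.

Answer: 7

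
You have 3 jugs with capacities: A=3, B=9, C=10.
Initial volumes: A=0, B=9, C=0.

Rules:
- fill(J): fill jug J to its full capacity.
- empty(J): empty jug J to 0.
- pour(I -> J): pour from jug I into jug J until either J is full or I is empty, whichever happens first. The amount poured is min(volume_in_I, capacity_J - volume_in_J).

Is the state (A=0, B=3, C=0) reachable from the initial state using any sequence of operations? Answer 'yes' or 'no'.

Answer: yes

Derivation:
BFS from (A=0, B=9, C=0):
  1. fill(A) -> (A=3 B=9 C=0)
  2. empty(B) -> (A=3 B=0 C=0)
  3. pour(A -> B) -> (A=0 B=3 C=0)
Target reached → yes.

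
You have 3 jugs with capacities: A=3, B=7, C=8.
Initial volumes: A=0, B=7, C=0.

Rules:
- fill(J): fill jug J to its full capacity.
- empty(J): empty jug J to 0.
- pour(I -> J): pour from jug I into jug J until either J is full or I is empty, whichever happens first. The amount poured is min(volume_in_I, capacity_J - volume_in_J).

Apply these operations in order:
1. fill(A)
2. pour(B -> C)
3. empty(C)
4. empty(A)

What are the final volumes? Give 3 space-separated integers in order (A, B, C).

Answer: 0 0 0

Derivation:
Step 1: fill(A) -> (A=3 B=7 C=0)
Step 2: pour(B -> C) -> (A=3 B=0 C=7)
Step 3: empty(C) -> (A=3 B=0 C=0)
Step 4: empty(A) -> (A=0 B=0 C=0)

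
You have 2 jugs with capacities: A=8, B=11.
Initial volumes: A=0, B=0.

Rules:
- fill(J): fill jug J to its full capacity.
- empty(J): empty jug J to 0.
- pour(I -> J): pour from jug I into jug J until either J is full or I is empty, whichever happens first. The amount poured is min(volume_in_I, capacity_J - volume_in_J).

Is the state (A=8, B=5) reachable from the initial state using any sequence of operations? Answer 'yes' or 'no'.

BFS from (A=0, B=0):
  1. fill(A) -> (A=8 B=0)
  2. pour(A -> B) -> (A=0 B=8)
  3. fill(A) -> (A=8 B=8)
  4. pour(A -> B) -> (A=5 B=11)
  5. empty(B) -> (A=5 B=0)
  6. pour(A -> B) -> (A=0 B=5)
  7. fill(A) -> (A=8 B=5)
Target reached → yes.

Answer: yes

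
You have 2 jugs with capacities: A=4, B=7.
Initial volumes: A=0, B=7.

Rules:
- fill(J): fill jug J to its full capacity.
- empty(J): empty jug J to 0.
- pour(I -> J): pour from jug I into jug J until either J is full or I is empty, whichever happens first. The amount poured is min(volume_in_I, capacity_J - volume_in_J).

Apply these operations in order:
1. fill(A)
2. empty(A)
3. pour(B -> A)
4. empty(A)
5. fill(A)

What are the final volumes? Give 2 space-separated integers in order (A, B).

Step 1: fill(A) -> (A=4 B=7)
Step 2: empty(A) -> (A=0 B=7)
Step 3: pour(B -> A) -> (A=4 B=3)
Step 4: empty(A) -> (A=0 B=3)
Step 5: fill(A) -> (A=4 B=3)

Answer: 4 3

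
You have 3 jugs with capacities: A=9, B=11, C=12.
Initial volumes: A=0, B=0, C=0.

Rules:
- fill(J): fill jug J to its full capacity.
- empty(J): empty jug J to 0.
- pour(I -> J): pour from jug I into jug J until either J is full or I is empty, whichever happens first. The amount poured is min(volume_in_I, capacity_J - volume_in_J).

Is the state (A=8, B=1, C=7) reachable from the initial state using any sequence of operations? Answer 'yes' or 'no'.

BFS explored all 680 reachable states.
Reachable set includes: (0,0,0), (0,0,1), (0,0,2), (0,0,3), (0,0,4), (0,0,5), (0,0,6), (0,0,7), (0,0,8), (0,0,9), (0,0,10), (0,0,11) ...
Target (A=8, B=1, C=7) not in reachable set → no.

Answer: no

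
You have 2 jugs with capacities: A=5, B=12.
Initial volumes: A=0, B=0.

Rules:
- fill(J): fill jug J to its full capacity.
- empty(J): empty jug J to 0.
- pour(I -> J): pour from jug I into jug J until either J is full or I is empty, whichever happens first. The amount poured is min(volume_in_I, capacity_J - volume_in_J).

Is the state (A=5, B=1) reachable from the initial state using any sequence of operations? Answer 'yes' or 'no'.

Answer: yes

Derivation:
BFS from (A=0, B=0):
  1. fill(A) -> (A=5 B=0)
  2. pour(A -> B) -> (A=0 B=5)
  3. fill(A) -> (A=5 B=5)
  4. pour(A -> B) -> (A=0 B=10)
  5. fill(A) -> (A=5 B=10)
  6. pour(A -> B) -> (A=3 B=12)
  7. empty(B) -> (A=3 B=0)
  8. pour(A -> B) -> (A=0 B=3)
  9. fill(A) -> (A=5 B=3)
  10. pour(A -> B) -> (A=0 B=8)
  11. fill(A) -> (A=5 B=8)
  12. pour(A -> B) -> (A=1 B=12)
  13. empty(B) -> (A=1 B=0)
  14. pour(A -> B) -> (A=0 B=1)
  15. fill(A) -> (A=5 B=1)
Target reached → yes.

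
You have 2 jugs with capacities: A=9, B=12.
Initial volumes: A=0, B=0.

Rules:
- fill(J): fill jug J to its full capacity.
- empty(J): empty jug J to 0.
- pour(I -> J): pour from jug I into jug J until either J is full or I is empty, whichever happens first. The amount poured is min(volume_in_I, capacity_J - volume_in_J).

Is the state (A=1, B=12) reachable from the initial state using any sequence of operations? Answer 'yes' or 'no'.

BFS explored all 14 reachable states.
Reachable set includes: (0,0), (0,3), (0,6), (0,9), (0,12), (3,0), (3,12), (6,0), (6,12), (9,0), (9,3), (9,6) ...
Target (A=1, B=12) not in reachable set → no.

Answer: no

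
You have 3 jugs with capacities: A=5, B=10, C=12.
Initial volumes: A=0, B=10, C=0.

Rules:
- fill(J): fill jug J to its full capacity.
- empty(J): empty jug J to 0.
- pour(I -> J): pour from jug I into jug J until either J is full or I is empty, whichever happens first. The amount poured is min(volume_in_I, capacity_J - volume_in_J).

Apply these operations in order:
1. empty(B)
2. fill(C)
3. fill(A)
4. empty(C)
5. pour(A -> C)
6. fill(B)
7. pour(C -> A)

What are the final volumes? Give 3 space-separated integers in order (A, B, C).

Step 1: empty(B) -> (A=0 B=0 C=0)
Step 2: fill(C) -> (A=0 B=0 C=12)
Step 3: fill(A) -> (A=5 B=0 C=12)
Step 4: empty(C) -> (A=5 B=0 C=0)
Step 5: pour(A -> C) -> (A=0 B=0 C=5)
Step 6: fill(B) -> (A=0 B=10 C=5)
Step 7: pour(C -> A) -> (A=5 B=10 C=0)

Answer: 5 10 0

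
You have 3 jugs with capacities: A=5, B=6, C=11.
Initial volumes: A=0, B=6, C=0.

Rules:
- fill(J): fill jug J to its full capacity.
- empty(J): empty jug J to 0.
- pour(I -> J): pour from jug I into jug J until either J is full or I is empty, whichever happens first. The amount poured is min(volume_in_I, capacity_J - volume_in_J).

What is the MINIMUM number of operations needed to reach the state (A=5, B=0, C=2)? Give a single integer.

Answer: 6

Derivation:
BFS from (A=0, B=6, C=0). One shortest path:
  1. pour(B -> A) -> (A=5 B=1 C=0)
  2. empty(A) -> (A=0 B=1 C=0)
  3. pour(B -> A) -> (A=1 B=0 C=0)
  4. fill(B) -> (A=1 B=6 C=0)
  5. pour(B -> A) -> (A=5 B=2 C=0)
  6. pour(B -> C) -> (A=5 B=0 C=2)
Reached target in 6 moves.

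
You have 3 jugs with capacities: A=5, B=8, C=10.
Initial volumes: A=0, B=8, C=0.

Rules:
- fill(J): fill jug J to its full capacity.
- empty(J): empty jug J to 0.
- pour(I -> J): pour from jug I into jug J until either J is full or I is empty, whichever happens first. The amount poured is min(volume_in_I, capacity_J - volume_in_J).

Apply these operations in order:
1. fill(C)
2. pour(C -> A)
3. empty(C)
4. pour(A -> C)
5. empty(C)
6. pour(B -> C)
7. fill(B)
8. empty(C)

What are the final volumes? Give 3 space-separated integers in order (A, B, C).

Step 1: fill(C) -> (A=0 B=8 C=10)
Step 2: pour(C -> A) -> (A=5 B=8 C=5)
Step 3: empty(C) -> (A=5 B=8 C=0)
Step 4: pour(A -> C) -> (A=0 B=8 C=5)
Step 5: empty(C) -> (A=0 B=8 C=0)
Step 6: pour(B -> C) -> (A=0 B=0 C=8)
Step 7: fill(B) -> (A=0 B=8 C=8)
Step 8: empty(C) -> (A=0 B=8 C=0)

Answer: 0 8 0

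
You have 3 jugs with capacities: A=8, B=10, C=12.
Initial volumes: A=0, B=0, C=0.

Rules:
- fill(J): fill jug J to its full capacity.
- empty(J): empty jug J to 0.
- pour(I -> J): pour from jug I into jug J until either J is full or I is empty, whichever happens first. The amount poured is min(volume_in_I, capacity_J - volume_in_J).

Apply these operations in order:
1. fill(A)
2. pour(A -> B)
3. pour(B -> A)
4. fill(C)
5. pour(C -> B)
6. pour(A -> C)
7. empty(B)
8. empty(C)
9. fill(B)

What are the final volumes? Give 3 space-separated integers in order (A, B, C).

Step 1: fill(A) -> (A=8 B=0 C=0)
Step 2: pour(A -> B) -> (A=0 B=8 C=0)
Step 3: pour(B -> A) -> (A=8 B=0 C=0)
Step 4: fill(C) -> (A=8 B=0 C=12)
Step 5: pour(C -> B) -> (A=8 B=10 C=2)
Step 6: pour(A -> C) -> (A=0 B=10 C=10)
Step 7: empty(B) -> (A=0 B=0 C=10)
Step 8: empty(C) -> (A=0 B=0 C=0)
Step 9: fill(B) -> (A=0 B=10 C=0)

Answer: 0 10 0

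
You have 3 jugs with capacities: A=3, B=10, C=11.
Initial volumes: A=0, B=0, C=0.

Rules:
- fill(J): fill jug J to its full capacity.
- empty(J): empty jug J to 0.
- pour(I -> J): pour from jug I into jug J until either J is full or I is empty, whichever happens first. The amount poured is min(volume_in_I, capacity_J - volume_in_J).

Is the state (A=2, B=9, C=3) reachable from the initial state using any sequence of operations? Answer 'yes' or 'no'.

Answer: no

Derivation:
BFS explored all 348 reachable states.
Reachable set includes: (0,0,0), (0,0,1), (0,0,2), (0,0,3), (0,0,4), (0,0,5), (0,0,6), (0,0,7), (0,0,8), (0,0,9), (0,0,10), (0,0,11) ...
Target (A=2, B=9, C=3) not in reachable set → no.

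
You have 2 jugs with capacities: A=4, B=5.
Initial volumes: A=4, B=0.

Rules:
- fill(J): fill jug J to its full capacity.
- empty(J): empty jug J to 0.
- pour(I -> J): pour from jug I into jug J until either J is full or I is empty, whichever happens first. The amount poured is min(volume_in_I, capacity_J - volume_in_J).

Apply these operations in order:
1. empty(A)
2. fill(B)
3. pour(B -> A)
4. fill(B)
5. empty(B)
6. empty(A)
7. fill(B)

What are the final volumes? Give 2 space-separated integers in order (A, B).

Step 1: empty(A) -> (A=0 B=0)
Step 2: fill(B) -> (A=0 B=5)
Step 3: pour(B -> A) -> (A=4 B=1)
Step 4: fill(B) -> (A=4 B=5)
Step 5: empty(B) -> (A=4 B=0)
Step 6: empty(A) -> (A=0 B=0)
Step 7: fill(B) -> (A=0 B=5)

Answer: 0 5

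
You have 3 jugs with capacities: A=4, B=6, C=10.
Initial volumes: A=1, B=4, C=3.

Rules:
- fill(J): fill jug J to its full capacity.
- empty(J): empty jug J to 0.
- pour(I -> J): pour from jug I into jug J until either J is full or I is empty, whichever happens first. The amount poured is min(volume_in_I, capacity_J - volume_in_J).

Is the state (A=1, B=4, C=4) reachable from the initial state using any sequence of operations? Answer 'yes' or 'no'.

Answer: no

Derivation:
BFS explored all 251 reachable states.
Reachable set includes: (0,0,0), (0,0,1), (0,0,2), (0,0,3), (0,0,4), (0,0,5), (0,0,6), (0,0,7), (0,0,8), (0,0,9), (0,0,10), (0,1,0) ...
Target (A=1, B=4, C=4) not in reachable set → no.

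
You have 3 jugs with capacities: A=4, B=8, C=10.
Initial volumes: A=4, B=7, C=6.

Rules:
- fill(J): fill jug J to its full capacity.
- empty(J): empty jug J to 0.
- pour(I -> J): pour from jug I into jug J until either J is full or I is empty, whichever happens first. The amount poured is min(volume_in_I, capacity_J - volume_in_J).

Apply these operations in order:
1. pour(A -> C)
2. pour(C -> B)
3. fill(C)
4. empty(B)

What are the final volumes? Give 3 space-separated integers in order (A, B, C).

Step 1: pour(A -> C) -> (A=0 B=7 C=10)
Step 2: pour(C -> B) -> (A=0 B=8 C=9)
Step 3: fill(C) -> (A=0 B=8 C=10)
Step 4: empty(B) -> (A=0 B=0 C=10)

Answer: 0 0 10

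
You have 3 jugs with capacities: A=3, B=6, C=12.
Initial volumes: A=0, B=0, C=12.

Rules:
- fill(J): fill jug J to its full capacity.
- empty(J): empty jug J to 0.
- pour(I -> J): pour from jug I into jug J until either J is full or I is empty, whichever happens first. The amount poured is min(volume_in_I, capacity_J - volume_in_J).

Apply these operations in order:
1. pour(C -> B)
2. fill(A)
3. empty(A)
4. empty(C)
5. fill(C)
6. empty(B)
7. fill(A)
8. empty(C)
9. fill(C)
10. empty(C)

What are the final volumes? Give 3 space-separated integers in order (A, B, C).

Answer: 3 0 0

Derivation:
Step 1: pour(C -> B) -> (A=0 B=6 C=6)
Step 2: fill(A) -> (A=3 B=6 C=6)
Step 3: empty(A) -> (A=0 B=6 C=6)
Step 4: empty(C) -> (A=0 B=6 C=0)
Step 5: fill(C) -> (A=0 B=6 C=12)
Step 6: empty(B) -> (A=0 B=0 C=12)
Step 7: fill(A) -> (A=3 B=0 C=12)
Step 8: empty(C) -> (A=3 B=0 C=0)
Step 9: fill(C) -> (A=3 B=0 C=12)
Step 10: empty(C) -> (A=3 B=0 C=0)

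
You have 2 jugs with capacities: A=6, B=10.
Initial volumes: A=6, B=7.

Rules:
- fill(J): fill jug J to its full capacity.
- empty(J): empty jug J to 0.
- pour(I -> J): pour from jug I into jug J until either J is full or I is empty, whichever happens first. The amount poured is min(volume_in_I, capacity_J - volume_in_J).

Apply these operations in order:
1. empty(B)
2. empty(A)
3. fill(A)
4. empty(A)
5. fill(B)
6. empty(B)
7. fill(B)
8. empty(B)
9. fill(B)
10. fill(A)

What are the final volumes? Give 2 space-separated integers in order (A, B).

Step 1: empty(B) -> (A=6 B=0)
Step 2: empty(A) -> (A=0 B=0)
Step 3: fill(A) -> (A=6 B=0)
Step 4: empty(A) -> (A=0 B=0)
Step 5: fill(B) -> (A=0 B=10)
Step 6: empty(B) -> (A=0 B=0)
Step 7: fill(B) -> (A=0 B=10)
Step 8: empty(B) -> (A=0 B=0)
Step 9: fill(B) -> (A=0 B=10)
Step 10: fill(A) -> (A=6 B=10)

Answer: 6 10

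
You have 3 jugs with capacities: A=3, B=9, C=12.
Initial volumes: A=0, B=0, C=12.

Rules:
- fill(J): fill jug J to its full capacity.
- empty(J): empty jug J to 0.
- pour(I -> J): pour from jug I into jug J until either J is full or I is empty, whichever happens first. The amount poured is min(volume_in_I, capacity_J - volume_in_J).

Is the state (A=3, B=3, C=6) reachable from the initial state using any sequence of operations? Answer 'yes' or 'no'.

BFS from (A=0, B=0, C=12):
  1. pour(C -> A) -> (A=3 B=0 C=9)
  2. pour(A -> B) -> (A=0 B=3 C=9)
  3. pour(C -> A) -> (A=3 B=3 C=6)
Target reached → yes.

Answer: yes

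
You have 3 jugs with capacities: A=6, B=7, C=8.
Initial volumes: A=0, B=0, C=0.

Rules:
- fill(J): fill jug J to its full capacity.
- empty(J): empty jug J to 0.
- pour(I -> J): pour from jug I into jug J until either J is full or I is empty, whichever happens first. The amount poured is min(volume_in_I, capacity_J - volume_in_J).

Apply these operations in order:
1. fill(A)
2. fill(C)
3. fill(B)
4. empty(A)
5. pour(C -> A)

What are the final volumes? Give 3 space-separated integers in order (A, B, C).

Step 1: fill(A) -> (A=6 B=0 C=0)
Step 2: fill(C) -> (A=6 B=0 C=8)
Step 3: fill(B) -> (A=6 B=7 C=8)
Step 4: empty(A) -> (A=0 B=7 C=8)
Step 5: pour(C -> A) -> (A=6 B=7 C=2)

Answer: 6 7 2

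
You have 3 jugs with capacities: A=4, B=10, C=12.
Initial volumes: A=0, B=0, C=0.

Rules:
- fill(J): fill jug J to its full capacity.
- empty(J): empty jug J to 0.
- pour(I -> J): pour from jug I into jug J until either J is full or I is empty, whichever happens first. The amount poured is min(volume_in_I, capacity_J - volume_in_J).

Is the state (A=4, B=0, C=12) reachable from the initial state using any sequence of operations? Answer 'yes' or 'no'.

BFS from (A=0, B=0, C=0):
  1. fill(A) -> (A=4 B=0 C=0)
  2. fill(C) -> (A=4 B=0 C=12)
Target reached → yes.

Answer: yes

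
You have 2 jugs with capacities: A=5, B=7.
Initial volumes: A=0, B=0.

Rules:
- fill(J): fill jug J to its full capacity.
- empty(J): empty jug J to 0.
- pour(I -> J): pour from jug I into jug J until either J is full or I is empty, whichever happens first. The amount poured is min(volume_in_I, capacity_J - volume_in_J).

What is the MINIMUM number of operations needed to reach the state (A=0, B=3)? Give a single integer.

Answer: 6

Derivation:
BFS from (A=0, B=0). One shortest path:
  1. fill(A) -> (A=5 B=0)
  2. pour(A -> B) -> (A=0 B=5)
  3. fill(A) -> (A=5 B=5)
  4. pour(A -> B) -> (A=3 B=7)
  5. empty(B) -> (A=3 B=0)
  6. pour(A -> B) -> (A=0 B=3)
Reached target in 6 moves.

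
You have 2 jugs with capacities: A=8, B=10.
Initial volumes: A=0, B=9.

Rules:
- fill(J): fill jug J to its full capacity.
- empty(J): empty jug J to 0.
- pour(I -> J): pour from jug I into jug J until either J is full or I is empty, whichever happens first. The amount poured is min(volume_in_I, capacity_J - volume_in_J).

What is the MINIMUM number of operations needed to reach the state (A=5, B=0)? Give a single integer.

BFS from (A=0, B=9). One shortest path:
  1. fill(A) -> (A=8 B=9)
  2. pour(A -> B) -> (A=7 B=10)
  3. empty(B) -> (A=7 B=0)
  4. pour(A -> B) -> (A=0 B=7)
  5. fill(A) -> (A=8 B=7)
  6. pour(A -> B) -> (A=5 B=10)
  7. empty(B) -> (A=5 B=0)
Reached target in 7 moves.

Answer: 7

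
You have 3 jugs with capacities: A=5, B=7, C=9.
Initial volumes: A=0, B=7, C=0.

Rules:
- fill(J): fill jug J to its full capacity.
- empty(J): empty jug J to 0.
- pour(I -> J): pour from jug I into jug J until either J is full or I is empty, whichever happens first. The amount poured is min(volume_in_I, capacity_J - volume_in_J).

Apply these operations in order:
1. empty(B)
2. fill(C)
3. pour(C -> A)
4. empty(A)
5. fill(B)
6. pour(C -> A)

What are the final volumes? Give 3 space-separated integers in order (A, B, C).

Answer: 4 7 0

Derivation:
Step 1: empty(B) -> (A=0 B=0 C=0)
Step 2: fill(C) -> (A=0 B=0 C=9)
Step 3: pour(C -> A) -> (A=5 B=0 C=4)
Step 4: empty(A) -> (A=0 B=0 C=4)
Step 5: fill(B) -> (A=0 B=7 C=4)
Step 6: pour(C -> A) -> (A=4 B=7 C=0)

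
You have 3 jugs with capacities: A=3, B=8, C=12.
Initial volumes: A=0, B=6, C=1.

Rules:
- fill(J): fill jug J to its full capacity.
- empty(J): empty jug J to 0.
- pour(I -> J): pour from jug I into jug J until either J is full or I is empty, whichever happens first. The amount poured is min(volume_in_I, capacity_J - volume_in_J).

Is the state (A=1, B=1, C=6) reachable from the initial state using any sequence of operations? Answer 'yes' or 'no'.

Answer: no

Derivation:
BFS explored all 314 reachable states.
Reachable set includes: (0,0,0), (0,0,1), (0,0,2), (0,0,3), (0,0,4), (0,0,5), (0,0,6), (0,0,7), (0,0,8), (0,0,9), (0,0,10), (0,0,11) ...
Target (A=1, B=1, C=6) not in reachable set → no.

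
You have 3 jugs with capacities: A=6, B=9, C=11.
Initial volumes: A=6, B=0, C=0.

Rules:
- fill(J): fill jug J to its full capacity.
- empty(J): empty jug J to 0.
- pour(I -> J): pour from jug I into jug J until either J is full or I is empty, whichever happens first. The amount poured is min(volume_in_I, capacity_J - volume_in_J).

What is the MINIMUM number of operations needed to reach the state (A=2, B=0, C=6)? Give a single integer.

BFS from (A=6, B=0, C=0). One shortest path:
  1. fill(C) -> (A=6 B=0 C=11)
  2. pour(C -> B) -> (A=6 B=9 C=2)
  3. empty(B) -> (A=6 B=0 C=2)
  4. pour(A -> B) -> (A=0 B=6 C=2)
  5. pour(C -> A) -> (A=2 B=6 C=0)
  6. pour(B -> C) -> (A=2 B=0 C=6)
Reached target in 6 moves.

Answer: 6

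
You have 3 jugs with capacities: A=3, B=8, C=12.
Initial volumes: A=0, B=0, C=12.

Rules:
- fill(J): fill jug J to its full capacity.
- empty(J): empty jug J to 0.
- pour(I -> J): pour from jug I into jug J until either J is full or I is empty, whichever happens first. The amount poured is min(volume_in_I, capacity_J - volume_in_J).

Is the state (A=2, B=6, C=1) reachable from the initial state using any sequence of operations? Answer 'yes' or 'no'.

Answer: no

Derivation:
BFS explored all 314 reachable states.
Reachable set includes: (0,0,0), (0,0,1), (0,0,2), (0,0,3), (0,0,4), (0,0,5), (0,0,6), (0,0,7), (0,0,8), (0,0,9), (0,0,10), (0,0,11) ...
Target (A=2, B=6, C=1) not in reachable set → no.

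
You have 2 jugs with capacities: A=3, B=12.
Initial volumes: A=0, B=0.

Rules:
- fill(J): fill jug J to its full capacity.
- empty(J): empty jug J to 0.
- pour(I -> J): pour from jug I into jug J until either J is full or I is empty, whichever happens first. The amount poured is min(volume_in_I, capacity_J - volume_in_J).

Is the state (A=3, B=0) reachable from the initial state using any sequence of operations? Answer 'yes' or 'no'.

Answer: yes

Derivation:
BFS from (A=0, B=0):
  1. fill(A) -> (A=3 B=0)
Target reached → yes.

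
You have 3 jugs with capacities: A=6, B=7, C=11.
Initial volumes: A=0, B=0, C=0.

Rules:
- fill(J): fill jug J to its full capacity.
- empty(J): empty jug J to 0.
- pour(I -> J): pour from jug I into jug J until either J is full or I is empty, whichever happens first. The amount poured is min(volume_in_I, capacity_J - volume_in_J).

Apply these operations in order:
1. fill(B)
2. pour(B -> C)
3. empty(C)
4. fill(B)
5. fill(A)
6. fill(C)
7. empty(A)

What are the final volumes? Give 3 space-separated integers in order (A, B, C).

Answer: 0 7 11

Derivation:
Step 1: fill(B) -> (A=0 B=7 C=0)
Step 2: pour(B -> C) -> (A=0 B=0 C=7)
Step 3: empty(C) -> (A=0 B=0 C=0)
Step 4: fill(B) -> (A=0 B=7 C=0)
Step 5: fill(A) -> (A=6 B=7 C=0)
Step 6: fill(C) -> (A=6 B=7 C=11)
Step 7: empty(A) -> (A=0 B=7 C=11)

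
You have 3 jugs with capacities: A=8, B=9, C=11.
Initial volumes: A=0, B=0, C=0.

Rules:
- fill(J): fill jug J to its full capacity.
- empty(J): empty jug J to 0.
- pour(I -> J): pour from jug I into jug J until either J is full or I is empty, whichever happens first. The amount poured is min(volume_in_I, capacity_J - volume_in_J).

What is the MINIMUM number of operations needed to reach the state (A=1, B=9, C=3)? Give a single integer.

BFS from (A=0, B=0, C=0). One shortest path:
  1. fill(C) -> (A=0 B=0 C=11)
  2. pour(C -> B) -> (A=0 B=9 C=2)
  3. empty(B) -> (A=0 B=0 C=2)
  4. pour(C -> B) -> (A=0 B=2 C=0)
  5. fill(C) -> (A=0 B=2 C=11)
  6. pour(C -> A) -> (A=8 B=2 C=3)
  7. pour(A -> B) -> (A=1 B=9 C=3)
Reached target in 7 moves.

Answer: 7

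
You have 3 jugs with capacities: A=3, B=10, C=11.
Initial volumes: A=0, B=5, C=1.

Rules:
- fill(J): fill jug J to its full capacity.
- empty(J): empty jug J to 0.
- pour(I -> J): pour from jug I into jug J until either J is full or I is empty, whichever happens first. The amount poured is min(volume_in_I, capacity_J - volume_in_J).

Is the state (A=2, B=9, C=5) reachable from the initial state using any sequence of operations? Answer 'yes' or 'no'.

Answer: no

Derivation:
BFS explored all 348 reachable states.
Reachable set includes: (0,0,0), (0,0,1), (0,0,2), (0,0,3), (0,0,4), (0,0,5), (0,0,6), (0,0,7), (0,0,8), (0,0,9), (0,0,10), (0,0,11) ...
Target (A=2, B=9, C=5) not in reachable set → no.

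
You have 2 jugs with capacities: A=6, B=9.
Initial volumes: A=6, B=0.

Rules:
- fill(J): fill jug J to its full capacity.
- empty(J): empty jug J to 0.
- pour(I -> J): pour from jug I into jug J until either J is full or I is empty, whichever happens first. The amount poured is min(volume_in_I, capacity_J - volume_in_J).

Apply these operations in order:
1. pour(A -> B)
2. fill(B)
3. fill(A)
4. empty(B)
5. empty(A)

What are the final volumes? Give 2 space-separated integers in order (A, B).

Answer: 0 0

Derivation:
Step 1: pour(A -> B) -> (A=0 B=6)
Step 2: fill(B) -> (A=0 B=9)
Step 3: fill(A) -> (A=6 B=9)
Step 4: empty(B) -> (A=6 B=0)
Step 5: empty(A) -> (A=0 B=0)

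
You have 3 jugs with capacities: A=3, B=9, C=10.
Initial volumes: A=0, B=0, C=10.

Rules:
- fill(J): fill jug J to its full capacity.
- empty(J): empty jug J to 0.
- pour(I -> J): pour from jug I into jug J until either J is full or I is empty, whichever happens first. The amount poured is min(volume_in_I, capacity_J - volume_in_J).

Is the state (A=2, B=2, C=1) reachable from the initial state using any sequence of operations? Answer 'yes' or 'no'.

Answer: no

Derivation:
BFS explored all 296 reachable states.
Reachable set includes: (0,0,0), (0,0,1), (0,0,2), (0,0,3), (0,0,4), (0,0,5), (0,0,6), (0,0,7), (0,0,8), (0,0,9), (0,0,10), (0,1,0) ...
Target (A=2, B=2, C=1) not in reachable set → no.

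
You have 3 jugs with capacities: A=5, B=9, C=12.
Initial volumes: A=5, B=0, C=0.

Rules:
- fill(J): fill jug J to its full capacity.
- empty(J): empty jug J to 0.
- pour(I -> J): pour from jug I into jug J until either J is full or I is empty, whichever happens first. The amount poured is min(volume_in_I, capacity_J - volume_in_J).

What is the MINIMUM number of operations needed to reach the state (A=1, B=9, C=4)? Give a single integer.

Answer: 5

Derivation:
BFS from (A=5, B=0, C=0). One shortest path:
  1. fill(B) -> (A=5 B=9 C=0)
  2. pour(B -> C) -> (A=5 B=0 C=9)
  3. pour(A -> B) -> (A=0 B=5 C=9)
  4. pour(C -> A) -> (A=5 B=5 C=4)
  5. pour(A -> B) -> (A=1 B=9 C=4)
Reached target in 5 moves.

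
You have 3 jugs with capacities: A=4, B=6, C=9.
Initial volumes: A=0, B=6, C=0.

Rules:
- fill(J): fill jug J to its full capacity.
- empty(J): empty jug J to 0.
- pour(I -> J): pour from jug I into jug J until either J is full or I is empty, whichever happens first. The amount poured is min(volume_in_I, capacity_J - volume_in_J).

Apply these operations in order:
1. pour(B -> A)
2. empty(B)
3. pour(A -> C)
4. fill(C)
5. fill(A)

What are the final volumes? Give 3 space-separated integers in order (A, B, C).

Answer: 4 0 9

Derivation:
Step 1: pour(B -> A) -> (A=4 B=2 C=0)
Step 2: empty(B) -> (A=4 B=0 C=0)
Step 3: pour(A -> C) -> (A=0 B=0 C=4)
Step 4: fill(C) -> (A=0 B=0 C=9)
Step 5: fill(A) -> (A=4 B=0 C=9)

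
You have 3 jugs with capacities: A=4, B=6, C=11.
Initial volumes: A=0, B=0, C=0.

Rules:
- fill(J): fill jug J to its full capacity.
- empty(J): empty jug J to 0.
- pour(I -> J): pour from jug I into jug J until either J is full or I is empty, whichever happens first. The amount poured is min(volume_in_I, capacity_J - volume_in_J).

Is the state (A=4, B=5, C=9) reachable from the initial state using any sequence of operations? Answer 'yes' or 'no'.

Answer: yes

Derivation:
BFS from (A=0, B=0, C=0):
  1. fill(C) -> (A=0 B=0 C=11)
  2. pour(C -> B) -> (A=0 B=6 C=5)
  3. pour(B -> A) -> (A=4 B=2 C=5)
  4. empty(A) -> (A=0 B=2 C=5)
  5. pour(B -> A) -> (A=2 B=0 C=5)
  6. pour(C -> B) -> (A=2 B=5 C=0)
  7. fill(C) -> (A=2 B=5 C=11)
  8. pour(C -> A) -> (A=4 B=5 C=9)
Target reached → yes.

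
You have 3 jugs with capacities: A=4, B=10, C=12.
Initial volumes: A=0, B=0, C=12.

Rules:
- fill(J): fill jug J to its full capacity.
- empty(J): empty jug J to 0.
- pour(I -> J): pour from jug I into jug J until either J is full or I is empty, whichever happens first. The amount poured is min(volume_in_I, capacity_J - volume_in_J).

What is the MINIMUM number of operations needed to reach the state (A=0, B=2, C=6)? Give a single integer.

BFS from (A=0, B=0, C=12). One shortest path:
  1. pour(C -> B) -> (A=0 B=10 C=2)
  2. pour(B -> A) -> (A=4 B=6 C=2)
  3. empty(A) -> (A=0 B=6 C=2)
  4. pour(B -> A) -> (A=4 B=2 C=2)
  5. pour(A -> C) -> (A=0 B=2 C=6)
Reached target in 5 moves.

Answer: 5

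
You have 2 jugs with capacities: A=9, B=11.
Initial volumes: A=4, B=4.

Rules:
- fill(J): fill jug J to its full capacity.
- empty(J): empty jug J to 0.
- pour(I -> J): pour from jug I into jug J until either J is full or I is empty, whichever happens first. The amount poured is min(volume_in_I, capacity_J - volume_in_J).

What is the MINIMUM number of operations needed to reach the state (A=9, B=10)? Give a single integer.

BFS from (A=4, B=4). One shortest path:
  1. pour(B -> A) -> (A=8 B=0)
  2. fill(B) -> (A=8 B=11)
  3. pour(B -> A) -> (A=9 B=10)
Reached target in 3 moves.

Answer: 3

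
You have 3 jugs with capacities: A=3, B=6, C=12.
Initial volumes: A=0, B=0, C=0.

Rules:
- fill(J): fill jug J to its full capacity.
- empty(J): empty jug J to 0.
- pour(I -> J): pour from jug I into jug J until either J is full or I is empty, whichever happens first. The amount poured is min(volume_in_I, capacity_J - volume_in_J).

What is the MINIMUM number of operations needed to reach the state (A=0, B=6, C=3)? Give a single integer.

Answer: 3

Derivation:
BFS from (A=0, B=0, C=0). One shortest path:
  1. fill(A) -> (A=3 B=0 C=0)
  2. fill(B) -> (A=3 B=6 C=0)
  3. pour(A -> C) -> (A=0 B=6 C=3)
Reached target in 3 moves.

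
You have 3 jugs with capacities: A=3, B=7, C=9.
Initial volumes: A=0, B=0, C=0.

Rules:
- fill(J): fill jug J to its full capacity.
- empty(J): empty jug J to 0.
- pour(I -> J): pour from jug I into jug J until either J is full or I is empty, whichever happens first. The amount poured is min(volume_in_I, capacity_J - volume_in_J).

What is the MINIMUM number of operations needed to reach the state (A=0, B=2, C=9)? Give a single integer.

Answer: 5

Derivation:
BFS from (A=0, B=0, C=0). One shortest path:
  1. fill(C) -> (A=0 B=0 C=9)
  2. pour(C -> B) -> (A=0 B=7 C=2)
  3. empty(B) -> (A=0 B=0 C=2)
  4. pour(C -> B) -> (A=0 B=2 C=0)
  5. fill(C) -> (A=0 B=2 C=9)
Reached target in 5 moves.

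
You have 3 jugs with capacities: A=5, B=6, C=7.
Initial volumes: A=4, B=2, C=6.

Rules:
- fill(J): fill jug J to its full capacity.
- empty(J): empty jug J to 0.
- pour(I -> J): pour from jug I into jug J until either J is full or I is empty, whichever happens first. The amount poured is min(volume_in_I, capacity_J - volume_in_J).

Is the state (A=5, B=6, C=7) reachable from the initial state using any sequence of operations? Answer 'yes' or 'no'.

BFS from (A=4, B=2, C=6):
  1. fill(A) -> (A=5 B=2 C=6)
  2. fill(B) -> (A=5 B=6 C=6)
  3. fill(C) -> (A=5 B=6 C=7)
Target reached → yes.

Answer: yes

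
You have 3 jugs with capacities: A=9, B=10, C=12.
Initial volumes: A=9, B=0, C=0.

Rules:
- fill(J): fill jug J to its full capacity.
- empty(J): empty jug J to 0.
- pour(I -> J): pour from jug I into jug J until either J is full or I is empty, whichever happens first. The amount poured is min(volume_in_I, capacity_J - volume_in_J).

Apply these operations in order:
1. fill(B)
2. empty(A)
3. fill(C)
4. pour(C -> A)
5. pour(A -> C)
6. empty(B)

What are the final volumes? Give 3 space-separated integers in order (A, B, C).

Answer: 0 0 12

Derivation:
Step 1: fill(B) -> (A=9 B=10 C=0)
Step 2: empty(A) -> (A=0 B=10 C=0)
Step 3: fill(C) -> (A=0 B=10 C=12)
Step 4: pour(C -> A) -> (A=9 B=10 C=3)
Step 5: pour(A -> C) -> (A=0 B=10 C=12)
Step 6: empty(B) -> (A=0 B=0 C=12)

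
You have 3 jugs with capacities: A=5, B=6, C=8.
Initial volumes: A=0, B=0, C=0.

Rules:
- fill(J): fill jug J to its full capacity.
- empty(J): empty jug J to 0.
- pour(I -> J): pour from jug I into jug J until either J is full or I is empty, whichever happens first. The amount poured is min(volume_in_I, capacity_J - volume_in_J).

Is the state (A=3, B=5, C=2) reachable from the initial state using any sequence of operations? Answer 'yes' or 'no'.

Answer: no

Derivation:
BFS explored all 238 reachable states.
Reachable set includes: (0,0,0), (0,0,1), (0,0,2), (0,0,3), (0,0,4), (0,0,5), (0,0,6), (0,0,7), (0,0,8), (0,1,0), (0,1,1), (0,1,2) ...
Target (A=3, B=5, C=2) not in reachable set → no.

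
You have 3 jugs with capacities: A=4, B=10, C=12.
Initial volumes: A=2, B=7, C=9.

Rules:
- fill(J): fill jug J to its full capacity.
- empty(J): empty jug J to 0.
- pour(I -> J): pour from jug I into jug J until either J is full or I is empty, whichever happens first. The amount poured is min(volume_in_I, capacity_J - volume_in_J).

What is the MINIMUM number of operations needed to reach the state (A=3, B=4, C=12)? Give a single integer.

Answer: 6

Derivation:
BFS from (A=2, B=7, C=9). One shortest path:
  1. empty(B) -> (A=2 B=0 C=9)
  2. pour(A -> C) -> (A=0 B=0 C=11)
  3. fill(A) -> (A=4 B=0 C=11)
  4. pour(A -> B) -> (A=0 B=4 C=11)
  5. fill(A) -> (A=4 B=4 C=11)
  6. pour(A -> C) -> (A=3 B=4 C=12)
Reached target in 6 moves.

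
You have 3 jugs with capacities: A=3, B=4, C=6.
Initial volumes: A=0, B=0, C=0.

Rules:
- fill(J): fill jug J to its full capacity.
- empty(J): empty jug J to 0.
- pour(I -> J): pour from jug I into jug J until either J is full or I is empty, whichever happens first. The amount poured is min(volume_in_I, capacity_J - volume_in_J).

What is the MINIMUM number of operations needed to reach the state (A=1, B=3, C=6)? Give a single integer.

Answer: 6

Derivation:
BFS from (A=0, B=0, C=0). One shortest path:
  1. fill(A) -> (A=3 B=0 C=0)
  2. fill(B) -> (A=3 B=4 C=0)
  3. pour(B -> C) -> (A=3 B=0 C=4)
  4. pour(A -> B) -> (A=0 B=3 C=4)
  5. fill(A) -> (A=3 B=3 C=4)
  6. pour(A -> C) -> (A=1 B=3 C=6)
Reached target in 6 moves.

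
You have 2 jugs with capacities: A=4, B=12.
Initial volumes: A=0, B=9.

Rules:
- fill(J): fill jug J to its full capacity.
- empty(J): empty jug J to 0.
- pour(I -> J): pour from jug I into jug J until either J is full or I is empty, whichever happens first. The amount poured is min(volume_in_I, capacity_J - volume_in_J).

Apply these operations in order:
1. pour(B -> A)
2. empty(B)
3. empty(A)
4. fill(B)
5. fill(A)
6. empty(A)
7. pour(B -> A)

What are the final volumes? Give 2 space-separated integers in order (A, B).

Step 1: pour(B -> A) -> (A=4 B=5)
Step 2: empty(B) -> (A=4 B=0)
Step 3: empty(A) -> (A=0 B=0)
Step 4: fill(B) -> (A=0 B=12)
Step 5: fill(A) -> (A=4 B=12)
Step 6: empty(A) -> (A=0 B=12)
Step 7: pour(B -> A) -> (A=4 B=8)

Answer: 4 8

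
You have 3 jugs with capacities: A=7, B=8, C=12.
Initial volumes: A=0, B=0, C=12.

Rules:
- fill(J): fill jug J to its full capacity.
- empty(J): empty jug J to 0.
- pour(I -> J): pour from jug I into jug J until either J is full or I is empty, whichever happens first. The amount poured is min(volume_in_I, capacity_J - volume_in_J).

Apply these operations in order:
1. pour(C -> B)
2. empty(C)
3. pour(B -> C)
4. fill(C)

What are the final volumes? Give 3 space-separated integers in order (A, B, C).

Step 1: pour(C -> B) -> (A=0 B=8 C=4)
Step 2: empty(C) -> (A=0 B=8 C=0)
Step 3: pour(B -> C) -> (A=0 B=0 C=8)
Step 4: fill(C) -> (A=0 B=0 C=12)

Answer: 0 0 12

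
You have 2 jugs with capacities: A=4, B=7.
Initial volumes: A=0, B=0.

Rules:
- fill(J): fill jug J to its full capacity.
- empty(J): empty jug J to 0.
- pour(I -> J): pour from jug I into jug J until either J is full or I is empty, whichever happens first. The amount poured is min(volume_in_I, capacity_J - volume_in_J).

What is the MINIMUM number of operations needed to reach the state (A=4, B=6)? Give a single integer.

BFS from (A=0, B=0). One shortest path:
  1. fill(B) -> (A=0 B=7)
  2. pour(B -> A) -> (A=4 B=3)
  3. empty(A) -> (A=0 B=3)
  4. pour(B -> A) -> (A=3 B=0)
  5. fill(B) -> (A=3 B=7)
  6. pour(B -> A) -> (A=4 B=6)
Reached target in 6 moves.

Answer: 6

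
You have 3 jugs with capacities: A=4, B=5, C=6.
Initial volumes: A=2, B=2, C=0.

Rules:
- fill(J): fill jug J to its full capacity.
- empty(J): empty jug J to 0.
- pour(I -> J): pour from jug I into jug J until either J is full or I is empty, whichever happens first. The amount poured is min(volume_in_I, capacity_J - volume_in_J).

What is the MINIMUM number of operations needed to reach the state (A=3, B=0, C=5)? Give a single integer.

Answer: 4

Derivation:
BFS from (A=2, B=2, C=0). One shortest path:
  1. pour(A -> B) -> (A=0 B=4 C=0)
  2. fill(A) -> (A=4 B=4 C=0)
  3. pour(A -> B) -> (A=3 B=5 C=0)
  4. pour(B -> C) -> (A=3 B=0 C=5)
Reached target in 4 moves.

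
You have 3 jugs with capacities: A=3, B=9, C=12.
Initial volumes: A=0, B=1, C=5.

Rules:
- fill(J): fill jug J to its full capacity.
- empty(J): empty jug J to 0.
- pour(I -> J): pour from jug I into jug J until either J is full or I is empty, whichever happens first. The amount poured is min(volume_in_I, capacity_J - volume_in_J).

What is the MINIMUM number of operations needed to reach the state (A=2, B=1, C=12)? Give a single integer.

Answer: 4

Derivation:
BFS from (A=0, B=1, C=5). One shortest path:
  1. pour(C -> A) -> (A=3 B=1 C=2)
  2. empty(A) -> (A=0 B=1 C=2)
  3. pour(C -> A) -> (A=2 B=1 C=0)
  4. fill(C) -> (A=2 B=1 C=12)
Reached target in 4 moves.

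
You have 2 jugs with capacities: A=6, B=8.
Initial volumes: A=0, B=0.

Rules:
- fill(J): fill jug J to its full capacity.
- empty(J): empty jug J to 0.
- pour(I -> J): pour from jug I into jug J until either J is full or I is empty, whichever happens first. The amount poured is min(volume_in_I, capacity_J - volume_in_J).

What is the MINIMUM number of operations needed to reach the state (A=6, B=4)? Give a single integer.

Answer: 6

Derivation:
BFS from (A=0, B=0). One shortest path:
  1. fill(B) -> (A=0 B=8)
  2. pour(B -> A) -> (A=6 B=2)
  3. empty(A) -> (A=0 B=2)
  4. pour(B -> A) -> (A=2 B=0)
  5. fill(B) -> (A=2 B=8)
  6. pour(B -> A) -> (A=6 B=4)
Reached target in 6 moves.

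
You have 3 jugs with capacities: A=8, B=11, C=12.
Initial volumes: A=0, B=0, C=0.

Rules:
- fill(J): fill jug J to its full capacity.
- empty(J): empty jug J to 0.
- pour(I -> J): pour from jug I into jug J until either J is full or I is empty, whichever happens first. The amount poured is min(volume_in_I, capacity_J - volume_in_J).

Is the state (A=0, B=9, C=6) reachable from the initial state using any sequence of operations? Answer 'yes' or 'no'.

Answer: yes

Derivation:
BFS from (A=0, B=0, C=0):
  1. fill(B) -> (A=0 B=11 C=0)
  2. fill(C) -> (A=0 B=11 C=12)
  3. pour(B -> A) -> (A=8 B=3 C=12)
  4. empty(A) -> (A=0 B=3 C=12)
  5. pour(B -> A) -> (A=3 B=0 C=12)
  6. pour(C -> B) -> (A=3 B=11 C=1)
  7. pour(B -> A) -> (A=8 B=6 C=1)
  8. pour(A -> C) -> (A=0 B=6 C=9)
  9. pour(B -> A) -> (A=6 B=0 C=9)
  10. pour(C -> B) -> (A=6 B=9 C=0)
  11. pour(A -> C) -> (A=0 B=9 C=6)
Target reached → yes.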